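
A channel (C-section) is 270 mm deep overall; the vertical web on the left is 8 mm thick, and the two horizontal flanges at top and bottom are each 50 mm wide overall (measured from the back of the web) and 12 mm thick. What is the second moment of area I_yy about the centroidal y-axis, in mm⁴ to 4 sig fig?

Treat the section as a set of non-overlapping primitives; coordinates are from the bounding-box lower-left.
Web: 8 × 270, A = 2 160 mm², x = 4 mm, Ī = 11 520 mm⁴.
Top flange (beyond web): 42 × 12, A = 504 mm², x = 29 mm, Ī = 74 088 mm⁴.
Bottom flange (beyond web): 42 × 12, A = 504 mm², x = 29 mm, Ī = 74 088 mm⁴.
Centroid: x̄ = ΣA·x / ΣA = 11.9545 mm.
Transfer each piece to the centroidal y-axis using Ī + A·d² with d = x − 11.9545:
  web: d = -7.95455 mm → contributes +148 194 mm⁴
  top flange (beyond web): d = 17.0455 mm → contributes +220 524 mm⁴
  bottom flange (beyond web): d = 17.0455 mm → contributes +220 524 mm⁴
Total I = 589 241 mm⁴.

I_yy ≈ 5.892 × 10⁵ mm⁴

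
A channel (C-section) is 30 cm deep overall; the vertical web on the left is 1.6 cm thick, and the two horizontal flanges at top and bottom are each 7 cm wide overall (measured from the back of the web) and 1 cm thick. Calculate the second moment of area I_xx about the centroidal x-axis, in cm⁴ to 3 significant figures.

I_xx ≈ 5870 cm⁴

Treat the section as a set of non-overlapping primitives; coordinates are from the bounding-box lower-left.
Web: 1.6 × 30, A = 48 cm², y = 15 cm, Ī = 3 600 cm⁴.
Top flange (beyond web): 5.4 × 1, A = 5.4 cm², y = 29.5 cm, Ī = 0.45 cm⁴.
Bottom flange (beyond web): 5.4 × 1, A = 5.4 cm², y = 0.5 cm, Ī = 0.45 cm⁴.
By symmetry the centroid is at mid-height, ȳ = 15 cm.
Transfer each piece to the centroidal x-axis using Ī + A·d² with d = y − 15:
  web: d = 0 cm → contributes +3 600 cm⁴
  top flange (beyond web): d = 14.5 cm → contributes +1135.8 cm⁴
  bottom flange (beyond web): d = -14.5 cm → contributes +1135.8 cm⁴
Total I = 5871.6 cm⁴.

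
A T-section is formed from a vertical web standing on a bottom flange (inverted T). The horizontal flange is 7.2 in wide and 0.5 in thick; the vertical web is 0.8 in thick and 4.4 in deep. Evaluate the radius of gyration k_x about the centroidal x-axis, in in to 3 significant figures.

k_x ≈ 1.52 in

Split into non-overlapping primitives; take the origin at the lower-left of the bounding box.
Flange: 7.2 × 0.5, A = 3.6 in², y = 0.25 in, Ī = 0.075 in⁴.
Web: 0.8 × 4.4, A = 3.52 in², y = 2.7 in, Ī = 5.6789 in⁴.
Centroid: ȳ = ΣA·y / ΣA = 1.4612 in.
Transfer each piece to the centroidal x-axis using Ī + A·d² with d = y − 1.4612:
  flange: d = -1.2112 in → contributes +5.3565 in⁴
  web: d = 1.2388 in → contributes +11.081 in⁴
Total I = 16.437 in⁴.
Radius of gyration: k = √(I/A) = √(16.437 / 7.12) = 1.5194 in.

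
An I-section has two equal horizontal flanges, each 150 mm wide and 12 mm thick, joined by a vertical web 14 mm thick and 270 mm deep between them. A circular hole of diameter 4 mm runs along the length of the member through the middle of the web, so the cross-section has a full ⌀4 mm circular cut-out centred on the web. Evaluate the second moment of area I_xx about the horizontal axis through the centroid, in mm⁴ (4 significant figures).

Treat the section as a set of non-overlapping primitives; coordinates are from the bounding-box lower-left.
Bottom flange: 150 × 12, A = 1 800 mm², y = 6 mm, Ī = 21 600 mm⁴.
Web: 14 × 270, A = 3 780 mm², y = 147 mm, Ī = 22 963 500 mm⁴.
Top flange: 150 × 12, A = 1 800 mm², y = 288 mm, Ī = 21 600 mm⁴.
Hole (subtracted): ⌀4, A = 12.5664 mm², y = 147 mm, Ī = 12.5664 mm⁴.
By symmetry the centroid is at mid-height, ȳ = 147 mm.
Transfer each piece to the horizontal axis through the centroid using Ī + A·d² with d = y − 147:
  bottom flange: d = -141 mm → contributes +35 807 400 mm⁴
  web: d = 0 mm → contributes +22 963 500 mm⁴
  top flange: d = 141 mm → contributes +35 807 400 mm⁴
  hole: d = 0 mm → contributes −12.5664 mm⁴
Total I = 94 578 287 mm⁴.

I_xx ≈ 9.458 × 10⁷ mm⁴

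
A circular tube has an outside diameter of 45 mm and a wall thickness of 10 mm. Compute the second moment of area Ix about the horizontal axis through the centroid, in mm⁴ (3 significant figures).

Break the section into simple shapes (no overlaps), measuring from the bottom-left corner of the bounding box.
Outer circle: ⌀45, A = 1590.4 mm², y = 22.5 mm, Ī = 201 289 mm⁴.
Bore (subtracted): ⌀25, A = 490.87 mm², y = 22.5 mm, Ī = 19 175 mm⁴.
By symmetry the centroid is at mid-height, ȳ = 22.5 mm.
All pieces are centred on the horizontal axis through the centroid, so I = ΣĪ (holes subtracted) = 182 114 mm⁴.

Ix ≈ 1.82 × 10⁵ mm⁴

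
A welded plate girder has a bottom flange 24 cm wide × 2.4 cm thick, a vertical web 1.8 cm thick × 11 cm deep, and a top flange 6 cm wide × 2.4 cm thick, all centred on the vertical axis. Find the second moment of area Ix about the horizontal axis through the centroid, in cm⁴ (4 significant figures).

Ix ≈ 2554 cm⁴

Split into non-overlapping primitives; take the origin at the lower-left of the bounding box.
Bottom plate: 24 × 2.4, A = 57.6 cm², y = 1.2 cm, Ī = 27.648 cm⁴.
Web plate: 1.8 × 11, A = 19.8 cm², y = 7.9 cm, Ī = 199.65 cm⁴.
Top plate: 6 × 2.4, A = 14.4 cm², y = 14.6 cm, Ī = 6.912 cm⁴.
Centroid: ȳ = ΣA·y / ΣA = 4.74706 cm.
Transfer each piece to the horizontal axis through the centroid using Ī + A·d² with d = y − 4.74706:
  bottom plate: d = -3.54706 cm → contributes +752.35 cm⁴
  web plate: d = 3.15294 cm → contributes +396.483 cm⁴
  top plate: d = 9.85294 cm → contributes +1404.87 cm⁴
Total I = 2553.7 cm⁴.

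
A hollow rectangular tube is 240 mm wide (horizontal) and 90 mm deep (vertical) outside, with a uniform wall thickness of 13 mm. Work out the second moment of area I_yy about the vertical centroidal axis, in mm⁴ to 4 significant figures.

Break the section into simple shapes (no overlaps), measuring from the bottom-left corner of the bounding box.
Outer rectangle: 240 × 90, A = 21 600 mm², x = 120 mm, Ī = 103 680 000 mm⁴.
Inner void (subtracted): 214 × 64, A = 13 696 mm², x = 120 mm, Ī = 52 268 501 mm⁴.
By symmetry the centroid is at mid-width, x̄ = 120 mm.
All pieces are centred on the vertical centroidal axis, so I = ΣĪ (holes subtracted) = 51 411 499 mm⁴.

I_yy ≈ 5.141 × 10⁷ mm⁴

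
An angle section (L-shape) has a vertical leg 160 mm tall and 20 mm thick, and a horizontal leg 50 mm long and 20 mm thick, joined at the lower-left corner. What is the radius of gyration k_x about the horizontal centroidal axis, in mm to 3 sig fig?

k_x ≈ 49.5 mm

Decompose the section into non-overlapping parts with the origin at the bottom-left of its bounding rectangle.
Vertical leg: 20 × 160, A = 3 200 mm², y = 80 mm, Ī = 6 826 667 mm⁴.
Horizontal leg (remainder): 30 × 20, A = 600 mm², y = 10 mm, Ī = 20 000 mm⁴.
Centroid: ȳ = ΣA·y / ΣA = 68.947 mm.
Transfer each piece to the horizontal centroidal axis using Ī + A·d² with d = y − 68.947:
  vertical leg: d = 11.053 mm → contributes +7 217 581 mm⁴
  horizontal leg (remainder): d = -58.947 mm → contributes +2 104 875 mm⁴
Total I = 9 322 456 mm⁴.
Radius of gyration: k = √(I/A) = √(9 322 456 / 3 800) = 49.531 mm.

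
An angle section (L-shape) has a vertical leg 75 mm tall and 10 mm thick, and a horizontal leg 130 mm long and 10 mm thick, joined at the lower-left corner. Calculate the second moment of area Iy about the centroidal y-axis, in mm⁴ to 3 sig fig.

Iy ≈ 3.40 × 10⁶ mm⁴

Split into non-overlapping primitives; take the origin at the lower-left of the bounding box.
Vertical leg: 10 × 75, A = 750 mm², x = 5 mm, Ī = 6 250 mm⁴.
Horizontal leg (remainder): 120 × 10, A = 1 200 mm², x = 70 mm, Ī = 1 440 000 mm⁴.
Centroid: x̄ = ΣA·x / ΣA = 45 mm.
Transfer each piece to the centroidal y-axis using Ī + A·d² with d = x − 45:
  vertical leg: d = -40 mm → contributes +1 206 250 mm⁴
  horizontal leg (remainder): d = 25 mm → contributes +2 190 000 mm⁴
Total I = 3 396 250 mm⁴.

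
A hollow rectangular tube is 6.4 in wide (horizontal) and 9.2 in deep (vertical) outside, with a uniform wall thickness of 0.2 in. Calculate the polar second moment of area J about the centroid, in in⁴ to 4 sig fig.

Treat the section as a set of non-overlapping primitives; coordinates are from the bounding-box lower-left.
Outer rectangle: 6.4 × 9.2, A = 58.88 in², y = 4.6 in, Ī = 415.3 in⁴.
Inner void (subtracted): 6 × 8.8, A = 52.8 in², y = 4.6 in, Ī = 340.736 in⁴.
By symmetry the centroid is at mid-height, ȳ = 4.6 in.
All pieces are centred on the centroidal x-axis, so I = ΣĪ (holes subtracted) = 74.5643 in⁴.
Repeating about the centroidal y-axis gives I_y = 42.5771 in⁴.
Polar second moment: J = I_x + I_y = 117.141 in⁴.

J ≈ 117.1 in⁴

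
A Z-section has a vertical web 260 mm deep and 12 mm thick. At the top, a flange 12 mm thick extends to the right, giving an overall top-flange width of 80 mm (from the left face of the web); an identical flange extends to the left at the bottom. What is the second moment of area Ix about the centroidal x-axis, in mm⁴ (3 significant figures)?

Ix ≈ 4.27 × 10⁷ mm⁴

Decompose the section into non-overlapping parts with the origin at the bottom-left of its bounding rectangle.
Web: 12 × 260, A = 3 120 mm², y = 130 mm, Ī = 17 576 000 mm⁴.
Top flange (beyond web): 68 × 12, A = 816 mm², y = 254 mm, Ī = 9 792 mm⁴.
Bottom flange (beyond web): 68 × 12, A = 816 mm², y = 6 mm, Ī = 9 792 mm⁴.
Centroid: ȳ = ΣA·y / ΣA = 130 mm.
Transfer each piece to the centroidal x-axis using Ī + A·d² with d = y − 130:
  web: d = 0 mm → contributes +17 576 000 mm⁴
  top flange (beyond web): d = 124 mm → contributes +12 556 608 mm⁴
  bottom flange (beyond web): d = -124 mm → contributes +12 556 608 mm⁴
Total I = 42 689 216 mm⁴.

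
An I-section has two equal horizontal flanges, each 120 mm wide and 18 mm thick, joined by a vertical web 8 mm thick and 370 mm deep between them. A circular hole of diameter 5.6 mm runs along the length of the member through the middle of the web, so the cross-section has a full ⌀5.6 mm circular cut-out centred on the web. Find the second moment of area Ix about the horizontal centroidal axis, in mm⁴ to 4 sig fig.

Treat the section as a set of non-overlapping primitives; coordinates are from the bounding-box lower-left.
Bottom flange: 120 × 18, A = 2 160 mm², y = 9 mm, Ī = 58 320 mm⁴.
Web: 8 × 370, A = 2 960 mm², y = 203 mm, Ī = 33 768 667 mm⁴.
Top flange: 120 × 18, A = 2 160 mm², y = 397 mm, Ī = 58 320 mm⁴.
Hole (subtracted): ⌀5.6, A = 24.6301 mm², y = 203 mm, Ī = 48.275 mm⁴.
By symmetry the centroid is at mid-height, ȳ = 203 mm.
Transfer each piece to the horizontal centroidal axis using Ī + A·d² with d = y − 203:
  bottom flange: d = -194 mm → contributes +81 352 080 mm⁴
  web: d = 0 mm → contributes +33 768 667 mm⁴
  top flange: d = 194 mm → contributes +81 352 080 mm⁴
  hole: d = 0 mm → contributes −48.275 mm⁴
Total I = 196 472 778 mm⁴.

Ix ≈ 1.965 × 10⁸ mm⁴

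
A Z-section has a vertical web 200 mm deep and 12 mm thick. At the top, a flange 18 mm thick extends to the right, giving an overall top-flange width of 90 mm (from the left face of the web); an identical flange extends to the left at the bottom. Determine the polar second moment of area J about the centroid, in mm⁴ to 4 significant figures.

J ≈ 3.847 × 10⁷ mm⁴

Decompose the section into non-overlapping parts with the origin at the bottom-left of its bounding rectangle.
Web: 12 × 200, A = 2 400 mm², y = 100 mm, Ī = 8 000 000 mm⁴.
Top flange (beyond web): 78 × 18, A = 1 404 mm², y = 191 mm, Ī = 37 908 mm⁴.
Bottom flange (beyond web): 78 × 18, A = 1 404 mm², y = 9 mm, Ī = 37 908 mm⁴.
Centroid: ȳ = ΣA·y / ΣA = 100 mm.
Transfer each piece to the centroidal x-axis using Ī + A·d² with d = y − 100:
  web: d = 0 mm → contributes +8 000 000 mm⁴
  top flange (beyond web): d = 91 mm → contributes +11 664 432 mm⁴
  bottom flange (beyond web): d = -91 mm → contributes +11 664 432 mm⁴
Total I = 31 328 864 mm⁴.
For the y-axis: x̄ = 84 mm.
Repeating about the centroidal y-axis gives I_y = 7 138 656 mm⁴.
Polar second moment: J = I_x + I_y = 38 467 520 mm⁴.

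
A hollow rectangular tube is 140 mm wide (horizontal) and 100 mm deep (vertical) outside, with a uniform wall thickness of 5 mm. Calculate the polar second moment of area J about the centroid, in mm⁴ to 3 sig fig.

J ≈ 1.02 × 10⁷ mm⁴

Treat the section as a set of non-overlapping primitives; coordinates are from the bounding-box lower-left.
Outer rectangle: 140 × 100, A = 14 000 mm², y = 50 mm, Ī = 11 666 667 mm⁴.
Inner void (subtracted): 130 × 90, A = 11 700 mm², y = 50 mm, Ī = 7 897 500 mm⁴.
By symmetry the centroid is at mid-height, ȳ = 50 mm.
All pieces are centred on the centroidal x-axis, so I = ΣĪ (holes subtracted) = 3 769 167 mm⁴.
Repeating about the centroidal y-axis gives I_y = 6 389 167 mm⁴.
Polar second moment: J = I_x + I_y = 10 158 333 mm⁴.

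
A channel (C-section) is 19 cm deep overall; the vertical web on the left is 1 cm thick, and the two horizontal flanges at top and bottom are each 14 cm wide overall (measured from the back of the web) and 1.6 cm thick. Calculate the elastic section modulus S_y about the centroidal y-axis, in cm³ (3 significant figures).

S_y ≈ 141 cm³

Break the section into simple shapes (no overlaps), measuring from the bottom-left corner of the bounding box.
Web: 1 × 19, A = 19 cm², x = 0.5 cm, Ī = 1.5833 cm⁴.
Top flange (beyond web): 13 × 1.6, A = 20.8 cm², x = 7.5 cm, Ī = 292.93 cm⁴.
Bottom flange (beyond web): 13 × 1.6, A = 20.8 cm², x = 7.5 cm, Ī = 292.93 cm⁴.
Centroid: x̄ = ΣA·x / ΣA = 5.3053 cm.
Transfer each piece to the centroidal y-axis using Ī + A·d² with d = x − 5.3053:
  web: d = -4.8053 cm → contributes +440.31 cm⁴
  top flange (beyond web): d = 2.1947 cm → contributes +393.12 cm⁴
  bottom flange (beyond web): d = 2.1947 cm → contributes +393.12 cm⁴
Total I = 1226.6 cm⁴.
Extreme fibre distance c = 8.6947 cm; S = I/c = 141.07 cm³.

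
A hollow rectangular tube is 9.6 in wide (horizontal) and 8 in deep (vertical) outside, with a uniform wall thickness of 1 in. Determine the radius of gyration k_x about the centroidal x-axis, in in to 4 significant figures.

k_x ≈ 2.957 in

Decompose the section into non-overlapping parts with the origin at the bottom-left of its bounding rectangle.
Outer rectangle: 9.6 × 8, A = 76.8 in², y = 4 in, Ī = 409.6 in⁴.
Inner void (subtracted): 7.6 × 6, A = 45.6 in², y = 4 in, Ī = 136.8 in⁴.
By symmetry the centroid is at mid-height, ȳ = 4 in.
All pieces are centred on the centroidal x-axis, so I = ΣĪ (holes subtracted) = 272.8 in⁴.
Radius of gyration: k = √(I/A) = √(272.8 / 31.2) = 2.95696 in.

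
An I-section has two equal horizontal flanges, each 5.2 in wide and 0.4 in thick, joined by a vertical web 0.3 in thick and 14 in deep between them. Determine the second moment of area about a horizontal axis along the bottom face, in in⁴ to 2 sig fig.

Split into non-overlapping primitives; take the origin at the lower-left of the bounding box.
Bottom flange: 5.2 × 0.4, A = 2.08 in², y = 0.2 in, Ī = 0.02773 in⁴.
Web: 0.3 × 14, A = 4.2 in², y = 7.4 in, Ī = 68.6 in⁴.
Top flange: 5.2 × 0.4, A = 2.08 in², y = 14.6 in, Ī = 0.02773 in⁴.
Transfer each piece to the bottom edge using Ī + A·d² with d = y − 0:
  bottom flange: d = 0.2 in → contributes +0.1109 in⁴
  web: d = 7.4 in → contributes +298.6 in⁴
  top flange: d = 14.6 in → contributes +443.4 in⁴
Total I = 742.1 in⁴.

I_base ≈ 740 in⁴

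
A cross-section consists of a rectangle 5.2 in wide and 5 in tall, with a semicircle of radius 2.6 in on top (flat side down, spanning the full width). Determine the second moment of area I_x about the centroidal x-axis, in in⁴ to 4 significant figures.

I_x ≈ 157.1 in⁴

Decompose the section into non-overlapping parts with the origin at the bottom-left of its bounding rectangle.
Rectangular body: 5.2 × 5, A = 26 in², y = 2.5 in, Ī = 54.1667 in⁴.
Semicircular cap: semicircle r = 2.6, A = 10.6186 in², y = 6.10347 in, Ī = 5.01563 in⁴.
Centroid: ȳ = ΣA·y / ΣA = 3.54493 in.
Transfer each piece to the centroidal x-axis using Ī + A·d² with d = y − 3.54493:
  rectangular body: d = -1.04493 in → contributes +82.5554 in⁴
  semicircular cap: d = 2.55855 in → contributes +74.5266 in⁴
Total I = 157.082 in⁴.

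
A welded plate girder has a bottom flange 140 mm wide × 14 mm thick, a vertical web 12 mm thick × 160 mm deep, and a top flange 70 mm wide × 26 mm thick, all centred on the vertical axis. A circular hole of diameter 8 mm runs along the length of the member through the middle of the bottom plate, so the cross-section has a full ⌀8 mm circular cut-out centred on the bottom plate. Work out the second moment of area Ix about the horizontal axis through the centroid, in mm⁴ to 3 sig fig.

Break the section into simple shapes (no overlaps), measuring from the bottom-left corner of the bounding box.
Bottom plate: 140 × 14, A = 1 960 mm², y = 7 mm, Ī = 32 013 mm⁴.
Web plate: 12 × 160, A = 1 920 mm², y = 94 mm, Ī = 4 096 000 mm⁴.
Top plate: 70 × 26, A = 1 820 mm², y = 187 mm, Ī = 102 527 mm⁴.
Hole (subtracted): ⌀8, A = 50.265 mm², y = 7 mm, Ī = 201.06 mm⁴.
Centroid: ȳ = ΣA·y / ΣA = 94.551 mm.
Transfer each piece to the horizontal axis through the centroid using Ī + A·d² with d = y − 94.551:
  bottom plate: d = -87.551 mm → contributes +15 055 767 mm⁴
  web plate: d = -0.55102 mm → contributes +4 096 583 mm⁴
  top plate: d = 92.449 mm → contributes +15 657 729 mm⁴
  hole: d = -87.551 mm → contributes −385 495 mm⁴
Total I = 34 424 584 mm⁴.

Ix ≈ 3.44 × 10⁷ mm⁴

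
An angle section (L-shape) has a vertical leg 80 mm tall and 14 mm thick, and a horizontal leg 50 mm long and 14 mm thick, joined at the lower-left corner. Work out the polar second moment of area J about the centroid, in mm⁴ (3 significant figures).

Break the section into simple shapes (no overlaps), measuring from the bottom-left corner of the bounding box.
Vertical leg: 14 × 80, A = 1 120 mm², y = 40 mm, Ī = 597 333 mm⁴.
Horizontal leg (remainder): 36 × 14, A = 504 mm², y = 7 mm, Ī = 8 232 mm⁴.
Centroid: ȳ = ΣA·y / ΣA = 29.759 mm.
Transfer each piece to the centroidal x-axis using Ī + A·d² with d = y − 29.759:
  vertical leg: d = 10.241 mm → contributes +714 805 mm⁴
  horizontal leg (remainder): d = -22.759 mm → contributes +269 281 mm⁴
Total I = 984 087 mm⁴.
For the y-axis: x̄ = 14.759 mm.
Repeating about the centroidal y-axis gives I_y = 289 967 mm⁴.
Polar second moment: J = I_x + I_y = 1 274 053 mm⁴.

J ≈ 1.27 × 10⁶ mm⁴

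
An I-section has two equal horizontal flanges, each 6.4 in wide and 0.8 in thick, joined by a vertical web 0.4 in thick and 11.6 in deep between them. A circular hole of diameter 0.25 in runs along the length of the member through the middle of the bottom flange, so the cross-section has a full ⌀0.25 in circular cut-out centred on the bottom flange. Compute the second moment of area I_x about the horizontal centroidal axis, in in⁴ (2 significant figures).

Split into non-overlapping primitives; take the origin at the lower-left of the bounding box.
Bottom flange: 6.4 × 0.8, A = 5.12 in², y = 0.4 in, Ī = 0.2731 in⁴.
Web: 0.4 × 11.6, A = 4.64 in², y = 6.6 in, Ī = 52.03 in⁴.
Top flange: 6.4 × 0.8, A = 5.12 in², y = 12.8 in, Ī = 0.2731 in⁴.
Hole (subtracted): ⌀0.25, A = 0.04909 in², y = 0.4 in, Ī = 0.0001917 in⁴.
Centroid: ȳ = ΣA·y / ΣA = 6.621 in.
Transfer each piece to the horizontal centroidal axis using Ī + A·d² with d = y − 6.621:
  bottom flange: d = -6.221 in → contributes +198.4 in⁴
  web: d = -0.02052 in → contributes +52.03 in⁴
  top flange: d = 6.179 in → contributes +195.8 in⁴
  hole: d = -6.221 in → contributes −1.9 in⁴
Total I = 444.3 in⁴.

I_x ≈ 440 in⁴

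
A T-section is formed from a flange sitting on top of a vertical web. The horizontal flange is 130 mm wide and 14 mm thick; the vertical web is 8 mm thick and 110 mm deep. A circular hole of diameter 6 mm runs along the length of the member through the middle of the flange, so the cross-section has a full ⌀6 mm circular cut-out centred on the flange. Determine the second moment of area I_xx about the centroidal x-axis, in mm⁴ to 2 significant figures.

Split into non-overlapping primitives; take the origin at the lower-left of the bounding box.
Flange: 130 × 14, A = 1 820 mm², y = 117 mm, Ī = 29 727 mm⁴.
Web: 8 × 110, A = 880 mm², y = 55 mm, Ī = 887 333 mm⁴.
Hole (subtracted): ⌀6, A = 28.27 mm², y = 117 mm, Ī = 63.62 mm⁴.
Centroid: ȳ = ΣA·y / ΣA = 96.58 mm.
Transfer each piece to the centroidal x-axis using Ī + A·d² with d = y − 96.58:
  flange: d = 20.42 mm → contributes +788 717 mm⁴
  web: d = -41.58 mm → contributes +2 408 670 mm⁴
  hole: d = 20.42 mm → contributes −11 855 mm⁴
Total I = 3 185 533 mm⁴.

I_xx ≈ 3.2 × 10⁶ mm⁴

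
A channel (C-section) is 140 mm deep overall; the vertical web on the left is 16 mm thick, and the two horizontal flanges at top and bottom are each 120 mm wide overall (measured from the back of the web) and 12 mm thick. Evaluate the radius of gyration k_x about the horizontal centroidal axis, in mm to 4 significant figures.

Treat the section as a set of non-overlapping primitives; coordinates are from the bounding-box lower-left.
Web: 16 × 140, A = 2 240 mm², y = 70 mm, Ī = 3 658 667 mm⁴.
Top flange (beyond web): 104 × 12, A = 1 248 mm², y = 134 mm, Ī = 14 976 mm⁴.
Bottom flange (beyond web): 104 × 12, A = 1 248 mm², y = 6 mm, Ī = 14 976 mm⁴.
By symmetry the centroid is at mid-height, ȳ = 70 mm.
Transfer each piece to the horizontal centroidal axis using Ī + A·d² with d = y − 70:
  web: d = 0 mm → contributes +3 658 667 mm⁴
  top flange (beyond web): d = 64 mm → contributes +5 126 784 mm⁴
  bottom flange (beyond web): d = -64 mm → contributes +5 126 784 mm⁴
Total I = 13 912 235 mm⁴.
Radius of gyration: k = √(I/A) = √(13 912 235 / 4 736) = 54.1992 mm.

k_x ≈ 54.20 mm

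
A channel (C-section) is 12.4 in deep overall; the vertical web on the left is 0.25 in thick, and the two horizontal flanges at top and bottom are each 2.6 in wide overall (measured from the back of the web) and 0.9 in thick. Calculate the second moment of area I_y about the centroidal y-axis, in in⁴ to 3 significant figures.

I_y ≈ 4.99 in⁴

Break the section into simple shapes (no overlaps), measuring from the bottom-left corner of the bounding box.
Web: 0.25 × 12.4, A = 3.1 in², x = 0.125 in, Ī = 0.016146 in⁴.
Top flange (beyond web): 2.35 × 0.9, A = 2.115 in², x = 1.425 in, Ī = 0.97334 in⁴.
Bottom flange (beyond web): 2.35 × 0.9, A = 2.115 in², x = 1.425 in, Ī = 0.97334 in⁴.
Centroid: x̄ = ΣA·x / ΣA = 0.8752 in.
Transfer each piece to the centroidal y-axis using Ī + A·d² with d = x − 0.8752:
  web: d = -0.7502 in → contributes +1.7608 in⁴
  top flange (beyond web): d = 0.5498 in → contributes +1.6127 in⁴
  bottom flange (beyond web): d = 0.5498 in → contributes +1.6127 in⁴
Total I = 4.9862 in⁴.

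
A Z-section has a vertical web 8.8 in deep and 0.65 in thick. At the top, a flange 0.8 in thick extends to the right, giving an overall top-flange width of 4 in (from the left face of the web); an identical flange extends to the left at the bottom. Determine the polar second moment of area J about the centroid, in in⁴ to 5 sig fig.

J ≈ 149.61 in⁴

Break the section into simple shapes (no overlaps), measuring from the bottom-left corner of the bounding box.
Web: 0.65 × 8.8, A = 5.72 in², y = 4.4 in, Ī = 36.91307 in⁴.
Top flange (beyond web): 3.35 × 0.8, A = 2.68 in², y = 8.4 in, Ī = 0.1429333 in⁴.
Bottom flange (beyond web): 3.35 × 0.8, A = 2.68 in², y = 0.4 in, Ī = 0.1429333 in⁴.
Centroid: ȳ = ΣA·y / ΣA = 4.4 in.
Transfer each piece to the centroidal x-axis using Ī + A·d² with d = y − 4.4:
  web: d = 0 in → contributes +36.91307 in⁴
  top flange (beyond web): d = 4 in → contributes +43.02293 in⁴
  bottom flange (beyond web): d = -4 in → contributes +43.02293 in⁴
Total I = 122.9589 in⁴.
For the y-axis: x̄ = 3.675 in.
Repeating about the centroidal y-axis gives I_y = 26.65411 in⁴.
Polar second moment: J = I_x + I_y = 149.613 in⁴.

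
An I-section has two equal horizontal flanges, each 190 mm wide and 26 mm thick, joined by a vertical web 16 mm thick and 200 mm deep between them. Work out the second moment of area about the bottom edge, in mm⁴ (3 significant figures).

I_base ≈ 3.45 × 10⁸ mm⁴

Split into non-overlapping primitives; take the origin at the lower-left of the bounding box.
Bottom flange: 190 × 26, A = 4 940 mm², y = 13 mm, Ī = 278 287 mm⁴.
Web: 16 × 200, A = 3 200 mm², y = 126 mm, Ī = 10 666 667 mm⁴.
Top flange: 190 × 26, A = 4 940 mm², y = 239 mm, Ī = 278 287 mm⁴.
Transfer each piece to a horizontal axis along the bottom face using Ī + A·d² with d = y − 0:
  bottom flange: d = 13 mm → contributes +1 113 147 mm⁴
  web: d = 126 mm → contributes +61 469 867 mm⁴
  top flange: d = 239 mm → contributes +282 456 027 mm⁴
Total I = 345 039 040 mm⁴.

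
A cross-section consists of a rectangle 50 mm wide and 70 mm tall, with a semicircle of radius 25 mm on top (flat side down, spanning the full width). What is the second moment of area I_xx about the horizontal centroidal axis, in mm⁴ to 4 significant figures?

Decompose the section into non-overlapping parts with the origin at the bottom-left of its bounding rectangle.
Rectangular body: 50 × 70, A = 3 500 mm², y = 35 mm, Ī = 1 429 167 mm⁴.
Semicircular cap: semicircle r = 25, A = 981.748 mm², y = 80.6103 mm, Ī = 42873.8 mm⁴.
Centroid: ȳ = ΣA·y / ΣA = 44.9912 mm.
Transfer each piece to the horizontal centroidal axis using Ī + A·d² with d = y − 44.9912:
  rectangular body: d = -9.99116 mm → contributes +1 778 548 mm⁴
  semicircular cap: d = 35.6192 mm → contributes +1 288 442 mm⁴
Total I = 3 066 990 mm⁴.

I_xx ≈ 3.067 × 10⁶ mm⁴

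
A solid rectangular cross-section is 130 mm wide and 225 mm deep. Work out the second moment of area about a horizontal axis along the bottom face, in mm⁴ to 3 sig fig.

The section: 130 × 225, A = 29 250 mm², y = 112.5 mm, Ī = 123 398 438 mm⁴.
Transfer it to the bottom edge using Ī + A·d² with d = y − 0:
  the section: d = 112.5 mm → contributes +493 593 750 mm⁴
Total I = 493 593 750 mm⁴.

I_base ≈ 4.94 × 10⁸ mm⁴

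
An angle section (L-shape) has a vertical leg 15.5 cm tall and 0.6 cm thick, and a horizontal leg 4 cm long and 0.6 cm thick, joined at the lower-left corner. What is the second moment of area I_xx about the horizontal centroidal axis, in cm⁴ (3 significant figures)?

Split into non-overlapping primitives; take the origin at the lower-left of the bounding box.
Vertical leg: 0.6 × 15.5, A = 9.3 cm², y = 7.75 cm, Ī = 186.19 cm⁴.
Horizontal leg (remainder): 3.4 × 0.6, A = 2.04 cm², y = 0.3 cm, Ī = 0.0612 cm⁴.
Centroid: ȳ = ΣA·y / ΣA = 6.4098 cm.
Transfer each piece to the horizontal centroidal axis using Ī + A·d² with d = y − 6.4098:
  vertical leg: d = 1.3402 cm → contributes +202.9 cm⁴
  horizontal leg (remainder): d = -6.1098 cm → contributes +76.213 cm⁴
Total I = 279.11 cm⁴.

I_xx ≈ 279 cm⁴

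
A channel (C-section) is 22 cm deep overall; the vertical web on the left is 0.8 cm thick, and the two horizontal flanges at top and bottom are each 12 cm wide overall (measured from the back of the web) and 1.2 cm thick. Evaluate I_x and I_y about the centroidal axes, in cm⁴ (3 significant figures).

I_x ≈ 3620 cm⁴, I_y ≈ 665 cm⁴

Treat the section as a set of non-overlapping primitives; coordinates are from the bounding-box lower-left.
Web: 0.8 × 22, A = 17.6 cm², y = 11 cm, Ī = 709.87 cm⁴.
Top flange (beyond web): 11.2 × 1.2, A = 13.44 cm², y = 21.4 cm, Ī = 1.6128 cm⁴.
Bottom flange (beyond web): 11.2 × 1.2, A = 13.44 cm², y = 0.6 cm, Ī = 1.6128 cm⁴.
By symmetry the centroid is at mid-height, ȳ = 11 cm.
Transfer each piece to the centroidal x-axis using Ī + A·d² with d = y − 11:
  web: d = 0 cm → contributes +709.87 cm⁴
  top flange (beyond web): d = 10.4 cm → contributes +1455.3 cm⁴
  bottom flange (beyond web): d = -10.4 cm → contributes +1455.3 cm⁴
Total I = 3620.4 cm⁴.
For the y-axis: x̄ = 4.0259 cm.
Repeating about the centroidal y-axis gives I_y = 664.82 cm⁴.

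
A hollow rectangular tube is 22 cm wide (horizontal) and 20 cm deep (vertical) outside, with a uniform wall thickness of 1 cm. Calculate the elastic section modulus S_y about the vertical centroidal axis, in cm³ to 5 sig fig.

S_y ≈ 522.42 cm³

Decompose the section into non-overlapping parts with the origin at the bottom-left of its bounding rectangle.
Outer rectangle: 22 × 20, A = 440 cm², x = 11 cm, Ī = 17746.67 cm⁴.
Inner void (subtracted): 20 × 18, A = 360 cm², x = 11 cm, Ī = 12 000 cm⁴.
By symmetry the centroid is at mid-width, x̄ = 11 cm.
All pieces are centred on the vertical centroidal axis, so I = ΣĪ (holes subtracted) = 5746.667 cm⁴.
Extreme fibre distance c = 11 cm; S = I/c = 522.4242 cm³.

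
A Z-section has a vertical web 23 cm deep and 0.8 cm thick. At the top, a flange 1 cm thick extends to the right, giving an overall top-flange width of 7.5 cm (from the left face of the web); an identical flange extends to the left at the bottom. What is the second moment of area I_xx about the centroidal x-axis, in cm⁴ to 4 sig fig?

I_xx ≈ 2434 cm⁴

Decompose the section into non-overlapping parts with the origin at the bottom-left of its bounding rectangle.
Web: 0.8 × 23, A = 18.4 cm², y = 11.5 cm, Ī = 811.133 cm⁴.
Top flange (beyond web): 6.7 × 1, A = 6.7 cm², y = 22.5 cm, Ī = 0.558333 cm⁴.
Bottom flange (beyond web): 6.7 × 1, A = 6.7 cm², y = 0.5 cm, Ī = 0.558333 cm⁴.
Centroid: ȳ = ΣA·y / ΣA = 11.5 cm.
Transfer each piece to the centroidal x-axis using Ī + A·d² with d = y − 11.5:
  web: d = 0 cm → contributes +811.133 cm⁴
  top flange (beyond web): d = 11 cm → contributes +811.258 cm⁴
  bottom flange (beyond web): d = -11 cm → contributes +811.258 cm⁴
Total I = 2433.65 cm⁴.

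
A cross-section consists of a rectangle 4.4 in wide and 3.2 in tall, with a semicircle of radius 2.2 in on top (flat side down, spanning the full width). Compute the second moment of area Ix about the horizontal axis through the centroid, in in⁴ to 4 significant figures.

Ix ≈ 46.28 in⁴

Break the section into simple shapes (no overlaps), measuring from the bottom-left corner of the bounding box.
Rectangular body: 4.4 × 3.2, A = 14.08 in², y = 1.6 in, Ī = 12.0149 in⁴.
Semicircular cap: semicircle r = 2.2, A = 7.60265 in², y = 4.13371 in, Ī = 2.57112 in⁴.
Centroid: ȳ = ΣA·y / ΣA = 2.4884 in.
Transfer each piece to the horizontal axis through the centroid using Ī + A·d² with d = y − 2.4884:
  rectangular body: d = -0.888402 in → contributes +23.1277 in⁴
  semicircular cap: d = 1.64531 in → contributes +23.1518 in⁴
Total I = 46.2795 in⁴.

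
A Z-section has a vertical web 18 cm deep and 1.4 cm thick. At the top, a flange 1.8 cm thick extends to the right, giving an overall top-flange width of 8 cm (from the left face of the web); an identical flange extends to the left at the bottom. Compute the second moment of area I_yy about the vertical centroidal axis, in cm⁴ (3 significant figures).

Treat the section as a set of non-overlapping primitives; coordinates are from the bounding-box lower-left.
Web: 1.4 × 18, A = 25.2 cm², x = 7.3 cm, Ī = 4.116 cm⁴.
Top flange (beyond web): 6.6 × 1.8, A = 11.88 cm², x = 11.3 cm, Ī = 43.124 cm⁴.
Bottom flange (beyond web): 6.6 × 1.8, A = 11.88 cm², x = 3.3 cm, Ī = 43.124 cm⁴.
Centroid: x̄ = ΣA·x / ΣA = 7.3 cm.
Transfer each piece to the vertical centroidal axis using Ī + A·d² with d = x − 7.3:
  web: d = 0 cm → contributes +4.116 cm⁴
  top flange (beyond web): d = 4 cm → contributes +233.2 cm⁴
  bottom flange (beyond web): d = -4 cm → contributes +233.2 cm⁴
Total I = 470.52 cm⁴.

I_yy ≈ 471 cm⁴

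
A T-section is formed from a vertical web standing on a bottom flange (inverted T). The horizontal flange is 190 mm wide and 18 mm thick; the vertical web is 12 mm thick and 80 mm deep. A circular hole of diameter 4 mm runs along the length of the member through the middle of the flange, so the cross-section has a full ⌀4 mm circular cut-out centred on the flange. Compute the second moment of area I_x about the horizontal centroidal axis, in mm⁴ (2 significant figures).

I_x ≈ 2.4 × 10⁶ mm⁴

Break the section into simple shapes (no overlaps), measuring from the bottom-left corner of the bounding box.
Flange: 190 × 18, A = 3 420 mm², y = 9 mm, Ī = 92 340 mm⁴.
Web: 12 × 80, A = 960 mm², y = 58 mm, Ī = 512 000 mm⁴.
Hole (subtracted): ⌀4, A = 12.57 mm², y = 9 mm, Ī = 12.57 mm⁴.
Centroid: ȳ = ΣA·y / ΣA = 19.77 mm.
Transfer each piece to the horizontal centroidal axis using Ī + A·d² with d = y − 19.77:
  flange: d = -10.77 mm → contributes +489 082 mm⁴
  web: d = 38.23 mm → contributes +1 915 026 mm⁴
  hole: d = -10.77 mm → contributes −1 470 mm⁴
Total I = 2 402 637 mm⁴.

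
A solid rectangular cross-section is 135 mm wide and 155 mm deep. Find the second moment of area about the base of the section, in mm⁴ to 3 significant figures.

The section: 135 × 155, A = 20 925 mm², y = 77.5 mm, Ī = 41 893 594 mm⁴.
Transfer it to a horizontal axis along the bottom face using Ī + A·d² with d = y − 0:
  the section: d = 77.5 mm → contributes +167 574 375 mm⁴
Total I = 167 574 375 mm⁴.

I_base ≈ 1.68 × 10⁸ mm⁴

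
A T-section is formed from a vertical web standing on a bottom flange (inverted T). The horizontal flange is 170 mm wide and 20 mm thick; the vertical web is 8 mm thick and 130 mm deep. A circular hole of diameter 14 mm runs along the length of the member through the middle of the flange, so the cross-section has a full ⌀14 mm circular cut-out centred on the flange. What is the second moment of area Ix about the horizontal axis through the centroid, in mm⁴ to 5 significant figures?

Treat the section as a set of non-overlapping primitives; coordinates are from the bounding-box lower-left.
Flange: 170 × 20, A = 3 400 mm², y = 10 mm, Ī = 113333.3 mm⁴.
Web: 8 × 130, A = 1 040 mm², y = 85 mm, Ī = 1 464 667 mm⁴.
Hole (subtracted): ⌀14, A = 153.938 mm², y = 10 mm, Ī = 1885.741 mm⁴.
Centroid: ȳ = ΣA·y / ΣA = 28.19852 mm.
Transfer each piece to the horizontal axis through the centroid using Ī + A·d² with d = y − 28.19852:
  flange: d = -18.19852 mm → contributes +1 239 367 mm⁴
  web: d = 56.80148 mm → contributes +4 820 131 mm⁴
  hole: d = -18.19852 mm → contributes −52867.91 mm⁴
Total I = 6 006 629 mm⁴.

Ix ≈ 6.0066 × 10⁶ mm⁴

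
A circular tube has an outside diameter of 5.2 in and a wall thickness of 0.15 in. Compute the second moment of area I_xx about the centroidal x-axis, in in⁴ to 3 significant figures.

I_xx ≈ 7.59 in⁴

Treat the section as a set of non-overlapping primitives; coordinates are from the bounding-box lower-left.
Outer circle: ⌀5.2, A = 21.237 in², y = 2.6 in, Ī = 35.891 in⁴.
Bore (subtracted): ⌀4.9, A = 18.857 in², y = 2.6 in, Ī = 28.298 in⁴.
By symmetry the centroid is at mid-height, ȳ = 2.6 in.
All pieces are centred on the centroidal x-axis, so I = ΣĪ (holes subtracted) = 7.5929 in⁴.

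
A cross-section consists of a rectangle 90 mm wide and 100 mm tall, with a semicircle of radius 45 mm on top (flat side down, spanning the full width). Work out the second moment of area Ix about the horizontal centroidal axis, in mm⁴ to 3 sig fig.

Split into non-overlapping primitives; take the origin at the lower-left of the bounding box.
Rectangular body: 90 × 100, A = 9 000 mm², y = 50 mm, Ī = 7 500 000 mm⁴.
Semicircular cap: semicircle r = 45, A = 3180.9 mm², y = 119.1 mm, Ī = 450 072 mm⁴.
Centroid: ȳ = ΣA·y / ΣA = 68.044 mm.
Transfer each piece to the horizontal centroidal axis using Ī + A·d² with d = y − 68.044:
  rectangular body: d = -18.044 mm → contributes +10 430 317 mm⁴
  semicircular cap: d = 51.054 mm → contributes +8 741 174 mm⁴
Total I = 19 171 491 mm⁴.

Ix ≈ 1.92 × 10⁷ mm⁴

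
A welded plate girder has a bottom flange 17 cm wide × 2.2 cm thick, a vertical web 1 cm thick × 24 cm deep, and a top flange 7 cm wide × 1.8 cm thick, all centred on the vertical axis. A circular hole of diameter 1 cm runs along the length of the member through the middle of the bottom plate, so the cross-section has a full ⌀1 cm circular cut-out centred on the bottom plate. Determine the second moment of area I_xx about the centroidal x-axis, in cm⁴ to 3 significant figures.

I_xx ≈ 8180 cm⁴

Break the section into simple shapes (no overlaps), measuring from the bottom-left corner of the bounding box.
Bottom plate: 17 × 2.2, A = 37.4 cm², y = 1.1 cm, Ī = 15.085 cm⁴.
Web plate: 1 × 24, A = 24 cm², y = 14.2 cm, Ī = 1 152 cm⁴.
Top plate: 7 × 1.8, A = 12.6 cm², y = 27.1 cm, Ī = 3.402 cm⁴.
Hole (subtracted): ⌀1, A = 0.7854 cm², y = 1.1 cm, Ī = 0.049087 cm⁴.
Centroid: ȳ = ΣA·y / ΣA = 9.8687 cm.
Transfer each piece to the centroidal x-axis using Ī + A·d² with d = y − 9.8687:
  bottom plate: d = -8.7687 cm → contributes +2890.8 cm⁴
  web plate: d = 4.3313 cm → contributes +1602.2 cm⁴
  top plate: d = 17.231 cm → contributes +3744.5 cm⁴
  hole: d = -8.7687 cm → contributes −60.439 cm⁴
Total I = 8177.1 cm⁴.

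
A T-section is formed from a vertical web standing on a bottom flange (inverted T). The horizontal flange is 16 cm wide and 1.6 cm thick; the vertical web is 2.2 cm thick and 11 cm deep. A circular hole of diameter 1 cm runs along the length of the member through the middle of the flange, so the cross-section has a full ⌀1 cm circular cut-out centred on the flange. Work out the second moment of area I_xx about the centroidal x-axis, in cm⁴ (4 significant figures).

I_xx ≈ 735.7 cm⁴

Decompose the section into non-overlapping parts with the origin at the bottom-left of its bounding rectangle.
Flange: 16 × 1.6, A = 25.6 cm², y = 0.8 cm, Ī = 5.46133 cm⁴.
Web: 2.2 × 11, A = 24.2 cm², y = 7.1 cm, Ī = 244.017 cm⁴.
Hole (subtracted): ⌀1, A = 0.785398 cm², y = 0.8 cm, Ī = 0.0490874 cm⁴.
Centroid: ȳ = ΣA·y / ΣA = 3.9105 cm.
Transfer each piece to the centroidal x-axis using Ī + A·d² with d = y − 3.9105:
  flange: d = -3.1105 cm → contributes +253.147 cm⁴
  web: d = 3.1895 cm → contributes +490.201 cm⁴
  hole: d = -3.1105 cm → contributes −7.64799 cm⁴
Total I = 735.7 cm⁴.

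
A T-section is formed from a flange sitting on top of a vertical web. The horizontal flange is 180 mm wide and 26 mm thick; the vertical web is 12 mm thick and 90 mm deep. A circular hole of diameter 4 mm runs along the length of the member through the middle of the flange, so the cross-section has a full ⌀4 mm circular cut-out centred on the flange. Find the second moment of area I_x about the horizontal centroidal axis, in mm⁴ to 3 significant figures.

Split into non-overlapping primitives; take the origin at the lower-left of the bounding box.
Flange: 180 × 26, A = 4 680 mm², y = 103 mm, Ī = 263 640 mm⁴.
Web: 12 × 90, A = 1 080 mm², y = 45 mm, Ī = 729 000 mm⁴.
Hole (subtracted): ⌀4, A = 12.566 mm², y = 103 mm, Ī = 12.566 mm⁴.
Centroid: ȳ = ΣA·y / ΣA = 92.101 mm.
Transfer each piece to the horizontal centroidal axis using Ī + A·d² with d = y − 92.101:
  flange: d = 10.899 mm → contributes +819 546 mm⁴
  web: d = -47.101 mm → contributes +3 125 007 mm⁴
  hole: d = 10.899 mm → contributes −1505.2 mm⁴
Total I = 3 943 048 mm⁴.

I_x ≈ 3.94 × 10⁶ mm⁴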